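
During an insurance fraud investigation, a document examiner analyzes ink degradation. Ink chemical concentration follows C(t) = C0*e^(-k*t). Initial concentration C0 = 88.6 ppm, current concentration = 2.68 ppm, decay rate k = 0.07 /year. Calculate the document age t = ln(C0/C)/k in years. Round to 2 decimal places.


Document age estimation:
C0/C = 88.6 / 2.68 = 33.059701
ln(C0/C) = 3.498315
t = 3.498315 / 0.07 = 49.98 years

49.98


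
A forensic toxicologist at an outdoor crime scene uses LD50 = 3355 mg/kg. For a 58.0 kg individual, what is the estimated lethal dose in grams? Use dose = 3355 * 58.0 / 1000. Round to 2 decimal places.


Lethal dose calculation:
Lethal dose = LD50 * body_weight / 1000
= 3355 * 58.0 / 1000
= 194590 / 1000
= 194.59 g

194.59


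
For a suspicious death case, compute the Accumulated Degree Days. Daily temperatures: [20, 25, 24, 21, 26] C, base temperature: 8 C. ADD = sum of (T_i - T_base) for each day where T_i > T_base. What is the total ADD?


Computing ADD day by day:
Day 1: max(0, 20 - 8) = 12
Day 2: max(0, 25 - 8) = 17
Day 3: max(0, 24 - 8) = 16
Day 4: max(0, 21 - 8) = 13
Day 5: max(0, 26 - 8) = 18
Total ADD = 76

76


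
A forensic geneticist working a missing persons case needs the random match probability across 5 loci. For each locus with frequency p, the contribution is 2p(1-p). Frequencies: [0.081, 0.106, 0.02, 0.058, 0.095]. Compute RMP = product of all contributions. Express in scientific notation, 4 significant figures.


Computing RMP for 5 loci:
Locus 1: 2 * 0.081 * 0.919 = 0.148878
Locus 2: 2 * 0.106 * 0.894 = 0.189528
Locus 3: 2 * 0.02 * 0.98 = 0.0392
Locus 4: 2 * 0.058 * 0.942 = 0.109272
Locus 5: 2 * 0.095 * 0.905 = 0.17195
RMP = 2.078e-05

2.078e-05


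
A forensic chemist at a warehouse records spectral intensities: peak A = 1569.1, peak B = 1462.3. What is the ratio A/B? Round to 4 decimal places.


Spectral peak ratio:
Peak A = 1569.1 counts
Peak B = 1462.3 counts
Ratio = 1569.1 / 1462.3 = 1.0730

1.0730


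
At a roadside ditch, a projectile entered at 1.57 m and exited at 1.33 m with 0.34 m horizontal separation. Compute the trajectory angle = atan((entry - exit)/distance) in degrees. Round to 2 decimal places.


Bullet trajectory angle:
Height difference = 1.57 - 1.33 = 0.24 m
angle = atan(0.24 / 0.34)
angle = atan(0.705882)
angle = 35.22 degrees

35.22


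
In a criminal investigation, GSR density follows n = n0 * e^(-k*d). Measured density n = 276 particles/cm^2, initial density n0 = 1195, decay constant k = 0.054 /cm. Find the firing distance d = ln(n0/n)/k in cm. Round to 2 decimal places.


GSR distance calculation:
n0/n = 1195 / 276 = 4.32971
ln(n0/n) = 1.465501
d = 1.465501 / 0.054 = 27.14 cm

27.14


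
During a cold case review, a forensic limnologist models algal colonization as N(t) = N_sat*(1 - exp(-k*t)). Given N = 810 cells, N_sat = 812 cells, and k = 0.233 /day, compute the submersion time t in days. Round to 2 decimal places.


PMSI from diatom colonization curve:
N / N_sat = 810 / 812 = 0.997537
1 - N/N_sat = 0.002463
ln(1 - N/N_sat) = -6.006375
t = -ln(1 - N/N_sat) / k = -(-6.006375) / 0.233 = 25.78 days

25.78


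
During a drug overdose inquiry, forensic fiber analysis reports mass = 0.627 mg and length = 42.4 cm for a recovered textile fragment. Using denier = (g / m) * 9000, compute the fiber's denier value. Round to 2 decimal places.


Denier calculation:
Mass in grams = 0.627 mg / 1000 = 0.000627 g
Length in meters = 42.4 cm / 100 = 0.424 m
Linear density = mass / length = 0.000627 / 0.424 = 0.00147877 g/m
Denier = (g/m) * 9000 = 0.00147877 * 9000 = 13.31

13.31


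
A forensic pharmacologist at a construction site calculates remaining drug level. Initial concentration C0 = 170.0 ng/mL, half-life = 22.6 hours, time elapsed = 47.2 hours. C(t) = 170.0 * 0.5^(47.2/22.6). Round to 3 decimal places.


Drug concentration decay:
Number of half-lives = t / t_half = 47.2 / 22.6 = 2.088496
Decay factor = 0.5^2.088496 = 0.23512568
C(t) = 170.0 * 0.23512568 = 39.971 ng/mL

39.971


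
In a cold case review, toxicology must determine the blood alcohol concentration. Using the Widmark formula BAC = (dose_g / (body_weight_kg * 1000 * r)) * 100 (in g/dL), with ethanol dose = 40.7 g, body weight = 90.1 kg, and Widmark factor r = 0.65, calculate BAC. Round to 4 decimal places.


Applying the Widmark formula:
BAC = (dose_g / (body_wt * 1000 * r)) * 100
Denominator = 90.1 * 1000 * 0.65 = 58565
BAC = (40.7 / 58565) * 100
BAC = 0.0695 g/dL

0.0695


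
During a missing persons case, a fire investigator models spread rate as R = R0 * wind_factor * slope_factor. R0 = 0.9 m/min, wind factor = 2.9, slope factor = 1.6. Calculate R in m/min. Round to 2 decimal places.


Fire spread rate calculation:
R = R0 * wind_factor * slope_factor
= 0.9 * 2.9 * 1.6
= 2.61 * 1.6
= 4.18 m/min

4.18


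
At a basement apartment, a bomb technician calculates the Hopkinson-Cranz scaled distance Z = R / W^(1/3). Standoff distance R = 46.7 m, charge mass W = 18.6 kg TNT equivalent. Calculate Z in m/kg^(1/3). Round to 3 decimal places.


Scaled distance calculation:
W^(1/3) = 18.6^(1/3) = 2.649543
Z = R / W^(1/3) = 46.7 / 2.649543
Z = 17.626 m/kg^(1/3)

17.626


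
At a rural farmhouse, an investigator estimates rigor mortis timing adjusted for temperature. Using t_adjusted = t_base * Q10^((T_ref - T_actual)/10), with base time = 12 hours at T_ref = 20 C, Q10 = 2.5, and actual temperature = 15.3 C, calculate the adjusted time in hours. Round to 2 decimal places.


Rigor mortis time adjustment:
Exponent = (T_ref - T_actual) / 10 = (20 - 15.3) / 10 = 0.47
Q10 factor = 2.5^0.47 = 1.53827
t_adjusted = 12 * 1.53827 = 18.46 hours

18.46


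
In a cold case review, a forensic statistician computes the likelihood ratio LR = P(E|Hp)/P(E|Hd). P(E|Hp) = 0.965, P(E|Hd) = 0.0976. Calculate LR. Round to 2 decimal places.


Likelihood ratio calculation:
LR = P(E|Hp) / P(E|Hd)
LR = 0.965 / 0.0976
LR = 9.89

9.89


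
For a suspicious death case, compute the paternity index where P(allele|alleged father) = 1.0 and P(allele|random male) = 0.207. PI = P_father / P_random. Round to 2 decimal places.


Paternity Index calculation:
PI = P(allele|father) / P(allele|random)
PI = 1.0 / 0.207
PI = 4.83

4.83


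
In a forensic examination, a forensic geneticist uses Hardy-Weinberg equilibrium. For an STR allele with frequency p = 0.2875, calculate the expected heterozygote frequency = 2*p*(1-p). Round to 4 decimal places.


Hardy-Weinberg heterozygote frequency:
q = 1 - p = 1 - 0.2875 = 0.7125
2pq = 2 * 0.2875 * 0.7125 = 0.4097

0.4097


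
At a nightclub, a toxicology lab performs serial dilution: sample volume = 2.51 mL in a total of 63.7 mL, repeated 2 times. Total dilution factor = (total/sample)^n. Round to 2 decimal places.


Dilution factor calculation:
Single dilution = V_total / V_sample = 63.7 / 2.51 ≈ 25.378486
Number of dilutions = 2
Total DF = (63.7 / 2.51)^2 (full precision, rounded at the end) = 644.07

644.07


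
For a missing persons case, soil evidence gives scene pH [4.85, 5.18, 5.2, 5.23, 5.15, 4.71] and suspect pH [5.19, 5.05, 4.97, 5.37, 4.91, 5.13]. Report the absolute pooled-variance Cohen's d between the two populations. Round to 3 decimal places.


Pooled-variance Cohen's d for soil pH comparison:
Scene mean = 30.32 / 6 = 5.053333
Suspect mean = 30.62 / 6 = 5.103333
Scene sample variance s_s^2 = 0.047467
Suspect sample variance s_c^2 = 0.027467
Pooled variance = ((n_s-1)*s_s^2 + (n_c-1)*s_c^2) / (n_s + n_c - 2) = 0.037467
Pooled SD = sqrt(0.037467) = 0.193564
Mean difference = -0.05
|d| = |-0.05| / 0.193564 = 0.258

0.258


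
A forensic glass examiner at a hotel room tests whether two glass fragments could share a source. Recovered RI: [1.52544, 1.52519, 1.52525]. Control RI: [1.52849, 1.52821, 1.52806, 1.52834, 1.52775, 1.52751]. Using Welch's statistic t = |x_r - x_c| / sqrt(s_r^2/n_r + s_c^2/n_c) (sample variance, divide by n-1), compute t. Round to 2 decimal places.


Welch's t-criterion for glass RI comparison:
Recovered mean = sum / n_r = 4.57588 / 3 = 1.5252933
Control mean = sum / n_c = 9.16836 / 6 = 1.52806
Recovered sample variance s_r^2 = 1.70333e-08
Control sample variance s_c^2 = 1.3688e-07
Welch SE (unpooled) = sqrt(s_r^2/n_r + s_c^2/n_c) = sqrt(5.67778e-09 + 2.28133e-08) = sqrt(2.84911e-08) = 0.000168793
|mean_r - mean_c| = 0.00276667
t = 0.00276667 / 0.000168793 = 16.39

16.39


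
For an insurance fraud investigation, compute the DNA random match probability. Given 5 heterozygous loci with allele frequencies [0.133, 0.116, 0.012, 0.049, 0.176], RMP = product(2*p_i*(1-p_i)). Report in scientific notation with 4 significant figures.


Computing RMP for 5 loci:
Locus 1: 2 * 0.133 * 0.867 = 0.230622
Locus 2: 2 * 0.116 * 0.884 = 0.205088
Locus 3: 2 * 0.012 * 0.988 = 0.023712
Locus 4: 2 * 0.049 * 0.951 = 0.093198
Locus 5: 2 * 0.176 * 0.824 = 0.290048
RMP = 3.032e-05

3.032e-05


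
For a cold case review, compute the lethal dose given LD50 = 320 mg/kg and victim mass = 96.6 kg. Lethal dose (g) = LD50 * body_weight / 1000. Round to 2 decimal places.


Lethal dose calculation:
Lethal dose = LD50 * body_weight / 1000
= 320 * 96.6 / 1000
= 30912 / 1000
= 30.91 g

30.91


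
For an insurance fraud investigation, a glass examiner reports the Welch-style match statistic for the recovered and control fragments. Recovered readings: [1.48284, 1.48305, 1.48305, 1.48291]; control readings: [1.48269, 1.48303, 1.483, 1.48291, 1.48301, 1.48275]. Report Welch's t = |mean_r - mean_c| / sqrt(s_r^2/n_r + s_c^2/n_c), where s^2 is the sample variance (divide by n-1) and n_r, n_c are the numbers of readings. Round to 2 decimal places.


Welch's t-criterion for glass RI comparison:
Recovered mean = sum / n_r = 5.93185 / 4 = 1.4829625
Control mean = sum / n_c = 8.89739 / 6 = 1.4828983
Recovered sample variance s_r^2 = 1.1025e-08
Control sample variance s_c^2 = 2.11367e-08
Welch SE (unpooled) = sqrt(s_r^2/n_r + s_c^2/n_c) = sqrt(2.75625e-09 + 3.52278e-09) = sqrt(6.27903e-09) = 7.92403e-05
|mean_r - mean_c| = 6.41667e-05
t = 6.41667e-05 / 7.92403e-05 = 0.81

0.81


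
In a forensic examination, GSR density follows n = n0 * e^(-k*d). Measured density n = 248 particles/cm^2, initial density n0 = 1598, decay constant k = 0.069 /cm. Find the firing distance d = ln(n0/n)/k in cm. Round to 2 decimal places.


GSR distance calculation:
n0/n = 1598 / 248 = 6.443548
ln(n0/n) = 1.863079
d = 1.863079 / 0.069 = 27.00 cm

27.00


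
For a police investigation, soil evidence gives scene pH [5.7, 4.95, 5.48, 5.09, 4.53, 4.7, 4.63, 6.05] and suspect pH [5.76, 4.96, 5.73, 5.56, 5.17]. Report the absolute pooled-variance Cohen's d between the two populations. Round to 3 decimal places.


Pooled-variance Cohen's d for soil pH comparison:
Scene mean = 41.13 / 8 = 5.14125
Suspect mean = 27.18 / 5 = 5.436
Scene sample variance s_s^2 = 0.303098
Suspect sample variance s_c^2 = 0.12603
Pooled variance = ((n_s-1)*s_s^2 + (n_c-1)*s_c^2) / (n_s + n_c - 2) = 0.23871
Pooled SD = sqrt(0.23871) = 0.48858
Mean difference = -0.29475
|d| = |-0.29475| / 0.48858 = 0.603

0.603


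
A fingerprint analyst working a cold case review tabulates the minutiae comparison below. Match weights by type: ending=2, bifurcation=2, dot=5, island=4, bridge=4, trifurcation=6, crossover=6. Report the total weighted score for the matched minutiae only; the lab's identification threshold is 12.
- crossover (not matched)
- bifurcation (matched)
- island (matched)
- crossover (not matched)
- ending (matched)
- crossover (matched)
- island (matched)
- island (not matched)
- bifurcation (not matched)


Weighted minutiae match score:
  crossover: not matched, +0
  bifurcation: matched, +2 (running total 2)
  island: matched, +4 (running total 6)
  crossover: not matched, +0
  ending: matched, +2 (running total 8)
  crossover: matched, +6 (running total 14)
  island: matched, +4 (running total 18)
  island: not matched, +0
  bifurcation: not matched, +0
Total score = 18
Threshold = 12; verdict = identification

18


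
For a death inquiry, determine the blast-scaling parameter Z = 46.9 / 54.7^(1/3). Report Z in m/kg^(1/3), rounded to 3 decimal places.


Scaled distance calculation:
W^(1/3) = 54.7^(1/3) = 3.796025
Z = R / W^(1/3) = 46.9 / 3.796025
Z = 12.355 m/kg^(1/3)

12.355


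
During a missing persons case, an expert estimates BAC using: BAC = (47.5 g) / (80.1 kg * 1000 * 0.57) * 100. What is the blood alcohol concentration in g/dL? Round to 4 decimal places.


Applying the Widmark formula:
BAC = (dose_g / (body_wt * 1000 * r)) * 100
Denominator = 80.1 * 1000 * 0.57 = 45657
BAC = (47.5 / 45657) * 100
BAC = 0.1040 g/dL

0.1040


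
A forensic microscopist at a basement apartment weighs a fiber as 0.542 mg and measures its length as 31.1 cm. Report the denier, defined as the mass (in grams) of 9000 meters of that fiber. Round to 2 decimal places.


Denier calculation:
Mass in grams = 0.542 mg / 1000 = 0.000542 g
Length in meters = 31.1 cm / 100 = 0.311 m
Linear density = mass / length = 0.000542 / 0.311 = 0.00174277 g/m
Denier = (g/m) * 9000 = 0.00174277 * 9000 = 15.68

15.68


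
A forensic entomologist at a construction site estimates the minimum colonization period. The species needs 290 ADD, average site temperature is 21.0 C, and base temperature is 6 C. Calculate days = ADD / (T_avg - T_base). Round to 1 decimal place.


Insect development time:
Effective temperature = avg_temp - T_base = 21.0 - 6 = 15.0 C
Days = ADD / effective_temp = 290 / 15.0 = 19.3 days

19.3


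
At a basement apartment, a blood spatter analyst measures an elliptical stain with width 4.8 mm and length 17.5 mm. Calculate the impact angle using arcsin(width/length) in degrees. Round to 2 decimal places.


Blood spatter impact angle calculation:
width / length = 4.8 / 17.5 = 0.274286
angle = arcsin(0.274286)
angle = 15.92 degrees

15.92


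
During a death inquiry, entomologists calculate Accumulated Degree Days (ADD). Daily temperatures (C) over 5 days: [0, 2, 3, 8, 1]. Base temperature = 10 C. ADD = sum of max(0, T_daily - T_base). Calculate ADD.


Computing ADD day by day:
Day 1: max(0, 0 - 10) = 0
Day 2: max(0, 2 - 10) = 0
Day 3: max(0, 3 - 10) = 0
Day 4: max(0, 8 - 10) = 0
Day 5: max(0, 1 - 10) = 0
Total ADD = 0

0


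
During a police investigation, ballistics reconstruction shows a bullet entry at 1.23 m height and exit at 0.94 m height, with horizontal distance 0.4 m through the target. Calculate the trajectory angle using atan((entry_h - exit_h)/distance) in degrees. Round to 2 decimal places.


Bullet trajectory angle:
Height difference = 1.23 - 0.94 = 0.29 m
angle = atan(0.29 / 0.4)
angle = atan(0.725)
angle = 35.94 degrees

35.94


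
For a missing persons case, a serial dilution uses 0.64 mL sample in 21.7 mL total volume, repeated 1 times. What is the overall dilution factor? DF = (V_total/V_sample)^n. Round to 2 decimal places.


Dilution factor calculation:
Single dilution = V_total / V_sample = 21.7 / 0.64 ≈ 33.90625
Number of dilutions = 1
Total DF = (21.7 / 0.64)^1 (full precision, rounded at the end) = 33.91

33.91


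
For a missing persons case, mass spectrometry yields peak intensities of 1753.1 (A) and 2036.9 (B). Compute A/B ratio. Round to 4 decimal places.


Spectral peak ratio:
Peak A = 1753.1 counts
Peak B = 2036.9 counts
Ratio = 1753.1 / 2036.9 = 0.8607

0.8607


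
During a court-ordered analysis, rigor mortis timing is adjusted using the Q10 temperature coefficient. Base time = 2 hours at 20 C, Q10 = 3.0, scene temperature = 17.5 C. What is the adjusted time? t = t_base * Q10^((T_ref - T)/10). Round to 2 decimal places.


Rigor mortis time adjustment:
Exponent = (T_ref - T_actual) / 10 = (20 - 17.5) / 10 = 0.25
Q10 factor = 3.0^0.25 = 1.31607
t_adjusted = 2 * 1.31607 = 2.63 hours

2.63


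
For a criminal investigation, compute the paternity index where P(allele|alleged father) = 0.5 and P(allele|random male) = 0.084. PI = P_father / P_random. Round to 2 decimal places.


Paternity Index calculation:
PI = P(allele|father) / P(allele|random)
PI = 0.5 / 0.084
PI = 5.95

5.95


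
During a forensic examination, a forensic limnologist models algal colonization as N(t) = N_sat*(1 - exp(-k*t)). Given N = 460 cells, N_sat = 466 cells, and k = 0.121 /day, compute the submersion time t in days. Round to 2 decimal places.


PMSI from diatom colonization curve:
N / N_sat = 460 / 466 = 0.987124
1 - N/N_sat = 0.012876
ln(1 - N/N_sat) = -4.35239
t = -ln(1 - N/N_sat) / k = -(-4.35239) / 0.121 = 35.97 days

35.97


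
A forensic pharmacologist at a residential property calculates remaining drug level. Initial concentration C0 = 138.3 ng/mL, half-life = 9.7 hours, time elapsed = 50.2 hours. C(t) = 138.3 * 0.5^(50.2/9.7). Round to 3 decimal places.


Drug concentration decay:
Number of half-lives = t / t_half = 50.2 / 9.7 = 5.175258
Decay factor = 0.5^5.175258 = 0.02767529
C(t) = 138.3 * 0.02767529 = 3.827 ng/mL

3.827


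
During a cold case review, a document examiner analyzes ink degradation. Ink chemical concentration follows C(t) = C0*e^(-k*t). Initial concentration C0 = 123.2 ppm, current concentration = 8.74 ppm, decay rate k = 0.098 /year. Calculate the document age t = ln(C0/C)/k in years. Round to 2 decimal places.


Document age estimation:
C0/C = 123.2 / 8.74 = 14.09611
ln(C0/C) = 2.645899
t = 2.645899 / 0.098 = 27.00 years

27.00


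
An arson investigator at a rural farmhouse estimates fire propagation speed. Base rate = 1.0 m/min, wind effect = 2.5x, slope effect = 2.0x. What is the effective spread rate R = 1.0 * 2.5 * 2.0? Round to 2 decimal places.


Fire spread rate calculation:
R = R0 * wind_factor * slope_factor
= 1.0 * 2.5 * 2.0
= 2.5 * 2.0
= 5.00 m/min

5.00


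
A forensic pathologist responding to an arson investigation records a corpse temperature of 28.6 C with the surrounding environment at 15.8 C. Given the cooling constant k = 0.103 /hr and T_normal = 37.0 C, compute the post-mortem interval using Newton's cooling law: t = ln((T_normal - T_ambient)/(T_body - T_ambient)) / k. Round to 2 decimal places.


Using Newton's law of cooling:
t = ln((T_normal - T_ambient) / (T_body - T_ambient)) / k
T_normal - T_ambient = 21.2
T_body - T_ambient = 12.8
Ratio = 1.65625
ln(ratio) = 0.504556
t = 0.504556 / 0.103 = 4.90 hours

4.90


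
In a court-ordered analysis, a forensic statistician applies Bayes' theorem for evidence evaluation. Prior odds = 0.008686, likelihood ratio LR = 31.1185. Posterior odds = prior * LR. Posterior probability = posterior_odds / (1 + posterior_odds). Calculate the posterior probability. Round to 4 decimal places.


Bayesian evidence evaluation:
Posterior odds = prior_odds * LR = 0.008686 * 31.1185 = 0.2702953
Posterior probability = posterior_odds / (1 + posterior_odds)
= 0.2702953 / (1 + 0.2702953)
= 0.2702953 / 1.2702953
= 0.2128

0.2128


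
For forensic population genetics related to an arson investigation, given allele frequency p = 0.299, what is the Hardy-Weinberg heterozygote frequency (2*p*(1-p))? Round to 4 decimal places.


Hardy-Weinberg heterozygote frequency:
q = 1 - p = 1 - 0.299 = 0.701
2pq = 2 * 0.299 * 0.701 = 0.4192

0.4192


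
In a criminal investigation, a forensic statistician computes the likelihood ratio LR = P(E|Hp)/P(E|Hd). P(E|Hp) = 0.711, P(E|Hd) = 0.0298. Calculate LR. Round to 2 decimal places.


Likelihood ratio calculation:
LR = P(E|Hp) / P(E|Hd)
LR = 0.711 / 0.0298
LR = 23.86

23.86


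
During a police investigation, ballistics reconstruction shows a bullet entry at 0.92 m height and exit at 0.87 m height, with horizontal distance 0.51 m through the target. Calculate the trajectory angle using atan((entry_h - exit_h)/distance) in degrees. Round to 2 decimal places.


Bullet trajectory angle:
Height difference = 0.92 - 0.87 = 0.05 m
angle = atan(0.05 / 0.51)
angle = atan(0.098039)
angle = 5.60 degrees

5.60


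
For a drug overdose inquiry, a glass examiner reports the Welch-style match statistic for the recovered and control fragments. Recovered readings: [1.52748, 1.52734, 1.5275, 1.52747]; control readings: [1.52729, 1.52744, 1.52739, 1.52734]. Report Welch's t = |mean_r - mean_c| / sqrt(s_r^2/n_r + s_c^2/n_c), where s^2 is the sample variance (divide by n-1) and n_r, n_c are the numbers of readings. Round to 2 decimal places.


Welch's t-criterion for glass RI comparison:
Recovered mean = sum / n_r = 6.10979 / 4 = 1.5274475
Control mean = sum / n_c = 6.10946 / 4 = 1.527365
Recovered sample variance s_r^2 = 5.29167e-09
Control sample variance s_c^2 = 4.16667e-09
Welch SE (unpooled) = sqrt(s_r^2/n_r + s_c^2/n_c) = sqrt(1.32292e-09 + 1.04167e-09) = sqrt(2.36459e-09) = 4.86271e-05
|mean_r - mean_c| = 8.25e-05
t = 8.25e-05 / 4.86271e-05 = 1.70

1.70


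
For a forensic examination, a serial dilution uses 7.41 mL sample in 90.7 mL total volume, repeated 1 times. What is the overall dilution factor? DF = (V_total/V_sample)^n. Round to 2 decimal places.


Dilution factor calculation:
Single dilution = V_total / V_sample = 90.7 / 7.41 ≈ 12.240216
Number of dilutions = 1
Total DF = (90.7 / 7.41)^1 (full precision, rounded at the end) = 12.24

12.24


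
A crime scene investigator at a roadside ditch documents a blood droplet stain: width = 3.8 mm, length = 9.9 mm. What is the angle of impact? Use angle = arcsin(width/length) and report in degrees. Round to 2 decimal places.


Blood spatter impact angle calculation:
width / length = 3.8 / 9.9 = 0.383838
angle = arcsin(0.383838)
angle = 22.57 degrees

22.57


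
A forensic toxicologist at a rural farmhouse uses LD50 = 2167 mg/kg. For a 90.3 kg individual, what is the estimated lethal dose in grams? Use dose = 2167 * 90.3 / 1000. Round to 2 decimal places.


Lethal dose calculation:
Lethal dose = LD50 * body_weight / 1000
= 2167 * 90.3 / 1000
= 195680.1 / 1000
= 195.68 g

195.68


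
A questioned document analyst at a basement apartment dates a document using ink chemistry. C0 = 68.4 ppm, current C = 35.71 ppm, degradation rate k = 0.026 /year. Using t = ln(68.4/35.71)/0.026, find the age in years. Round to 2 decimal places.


Document age estimation:
C0/C = 68.4 / 35.71 = 1.91543
ln(C0/C) = 0.649942
t = 0.649942 / 0.026 = 25.00 years

25.00


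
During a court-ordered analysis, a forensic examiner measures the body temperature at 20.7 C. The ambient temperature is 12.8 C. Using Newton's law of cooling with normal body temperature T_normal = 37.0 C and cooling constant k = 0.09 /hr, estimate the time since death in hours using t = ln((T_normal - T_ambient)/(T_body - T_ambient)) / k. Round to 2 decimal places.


Using Newton's law of cooling:
t = ln((T_normal - T_ambient) / (T_body - T_ambient)) / k
T_normal - T_ambient = 24.2
T_body - T_ambient = 7.9
Ratio = 3.063291
ln(ratio) = 1.11949
t = 1.11949 / 0.09 = 12.44 hours

12.44


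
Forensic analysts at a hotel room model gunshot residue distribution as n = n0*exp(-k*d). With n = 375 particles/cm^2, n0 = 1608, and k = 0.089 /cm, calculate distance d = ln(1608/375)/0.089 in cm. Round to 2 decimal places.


GSR distance calculation:
n0/n = 1608 / 375 = 4.288
ln(n0/n) = 1.45582
d = 1.45582 / 0.089 = 16.36 cm

16.36


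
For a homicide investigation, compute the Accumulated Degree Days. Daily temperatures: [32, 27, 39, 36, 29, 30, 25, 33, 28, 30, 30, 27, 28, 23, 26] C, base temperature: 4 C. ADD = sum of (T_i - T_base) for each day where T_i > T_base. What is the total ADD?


Computing ADD day by day:
Day 1: max(0, 32 - 4) = 28
Day 2: max(0, 27 - 4) = 23
Day 3: max(0, 39 - 4) = 35
Day 4: max(0, 36 - 4) = 32
Day 5: max(0, 29 - 4) = 25
Day 6: max(0, 30 - 4) = 26
Day 7: max(0, 25 - 4) = 21
Day 8: max(0, 33 - 4) = 29
Day 9: max(0, 28 - 4) = 24
Day 10: max(0, 30 - 4) = 26
Day 11: max(0, 30 - 4) = 26
Day 12: max(0, 27 - 4) = 23
Day 13: max(0, 28 - 4) = 24
Day 14: max(0, 23 - 4) = 19
Day 15: max(0, 26 - 4) = 22
Total ADD = 383

383


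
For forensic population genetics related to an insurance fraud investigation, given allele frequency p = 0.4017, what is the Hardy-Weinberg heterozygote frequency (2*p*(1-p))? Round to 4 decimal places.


Hardy-Weinberg heterozygote frequency:
q = 1 - p = 1 - 0.4017 = 0.5983
2pq = 2 * 0.4017 * 0.5983 = 0.4807

0.4807


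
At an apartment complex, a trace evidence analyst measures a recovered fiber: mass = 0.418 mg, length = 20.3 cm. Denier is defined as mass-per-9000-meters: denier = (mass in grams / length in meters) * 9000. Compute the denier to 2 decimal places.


Denier calculation:
Mass in grams = 0.418 mg / 1000 = 0.000418 g
Length in meters = 20.3 cm / 100 = 0.203 m
Linear density = mass / length = 0.000418 / 0.203 = 0.00205911 g/m
Denier = (g/m) * 9000 = 0.00205911 * 9000 = 18.53

18.53


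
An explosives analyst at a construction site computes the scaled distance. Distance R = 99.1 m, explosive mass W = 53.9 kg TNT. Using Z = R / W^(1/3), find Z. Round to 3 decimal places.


Scaled distance calculation:
W^(1/3) = 53.9^(1/3) = 3.777429
Z = R / W^(1/3) = 99.1 / 3.777429
Z = 26.235 m/kg^(1/3)

26.235


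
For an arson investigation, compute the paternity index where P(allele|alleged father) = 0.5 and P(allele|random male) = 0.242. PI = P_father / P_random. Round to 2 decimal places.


Paternity Index calculation:
PI = P(allele|father) / P(allele|random)
PI = 0.5 / 0.242
PI = 2.07

2.07


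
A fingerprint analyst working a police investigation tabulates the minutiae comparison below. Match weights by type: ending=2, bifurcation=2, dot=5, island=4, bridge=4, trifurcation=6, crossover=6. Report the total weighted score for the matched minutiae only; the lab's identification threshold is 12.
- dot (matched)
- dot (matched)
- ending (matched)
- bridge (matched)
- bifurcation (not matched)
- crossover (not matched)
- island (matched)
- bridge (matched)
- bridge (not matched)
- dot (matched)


Weighted minutiae match score:
  dot: matched, +5 (running total 5)
  dot: matched, +5 (running total 10)
  ending: matched, +2 (running total 12)
  bridge: matched, +4 (running total 16)
  bifurcation: not matched, +0
  crossover: not matched, +0
  island: matched, +4 (running total 20)
  bridge: matched, +4 (running total 24)
  bridge: not matched, +0
  dot: matched, +5 (running total 29)
Total score = 29
Threshold = 12; verdict = identification

29


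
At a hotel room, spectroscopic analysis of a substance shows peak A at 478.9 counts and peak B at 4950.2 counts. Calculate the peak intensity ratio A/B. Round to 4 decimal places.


Spectral peak ratio:
Peak A = 478.9 counts
Peak B = 4950.2 counts
Ratio = 478.9 / 4950.2 = 0.0967

0.0967


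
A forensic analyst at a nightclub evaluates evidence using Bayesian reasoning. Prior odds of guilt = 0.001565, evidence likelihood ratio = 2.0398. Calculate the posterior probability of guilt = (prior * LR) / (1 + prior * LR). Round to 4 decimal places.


Bayesian evidence evaluation:
Posterior odds = prior_odds * LR = 0.001565 * 2.0398 = 0.003192287
Posterior probability = posterior_odds / (1 + posterior_odds)
= 0.003192287 / (1 + 0.003192287)
= 0.003192287 / 1.003192287
= 0.0032

0.0032


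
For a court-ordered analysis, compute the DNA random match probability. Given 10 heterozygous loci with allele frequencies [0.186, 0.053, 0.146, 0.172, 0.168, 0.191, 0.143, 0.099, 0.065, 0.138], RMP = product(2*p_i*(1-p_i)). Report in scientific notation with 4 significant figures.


Computing RMP for 10 loci:
Locus 1: 2 * 0.186 * 0.814 = 0.302808
Locus 2: 2 * 0.053 * 0.947 = 0.100382
Locus 3: 2 * 0.146 * 0.854 = 0.249368
Locus 4: 2 * 0.172 * 0.828 = 0.284832
Locus 5: 2 * 0.168 * 0.832 = 0.279552
Locus 6: 2 * 0.191 * 0.809 = 0.309038
Locus 7: 2 * 0.143 * 0.857 = 0.245102
Locus 8: 2 * 0.099 * 0.901 = 0.178398
Locus 9: 2 * 0.065 * 0.935 = 0.12155
Locus 10: 2 * 0.138 * 0.862 = 0.237912
RMP = 2.358e-07

2.358e-07


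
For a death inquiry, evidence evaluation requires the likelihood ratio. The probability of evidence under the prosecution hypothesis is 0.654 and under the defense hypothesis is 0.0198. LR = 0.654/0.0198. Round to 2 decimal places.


Likelihood ratio calculation:
LR = P(E|Hp) / P(E|Hd)
LR = 0.654 / 0.0198
LR = 33.03

33.03


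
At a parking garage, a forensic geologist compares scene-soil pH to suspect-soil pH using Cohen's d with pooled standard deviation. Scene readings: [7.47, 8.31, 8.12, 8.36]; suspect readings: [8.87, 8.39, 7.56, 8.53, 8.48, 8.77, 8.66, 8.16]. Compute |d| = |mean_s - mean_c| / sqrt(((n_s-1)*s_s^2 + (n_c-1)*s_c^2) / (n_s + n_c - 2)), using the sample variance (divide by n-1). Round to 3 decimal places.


Pooled-variance Cohen's d for soil pH comparison:
Scene mean = 32.26 / 4 = 8.065
Suspect mean = 67.42 / 8 = 8.4275
Scene sample variance s_s^2 = 0.168033
Suspect sample variance s_c^2 = 0.172279
Pooled variance = ((n_s-1)*s_s^2 + (n_c-1)*s_c^2) / (n_s + n_c - 2) = 0.171005
Pooled SD = sqrt(0.171005) = 0.413528
Mean difference = -0.3625
|d| = |-0.3625| / 0.413528 = 0.877

0.877


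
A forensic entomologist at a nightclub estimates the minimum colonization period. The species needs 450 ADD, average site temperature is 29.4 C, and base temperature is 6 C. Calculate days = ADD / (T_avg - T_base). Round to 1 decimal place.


Insect development time:
Effective temperature = avg_temp - T_base = 29.4 - 6 = 23.4 C
Days = ADD / effective_temp = 450 / 23.4 = 19.2 days

19.2


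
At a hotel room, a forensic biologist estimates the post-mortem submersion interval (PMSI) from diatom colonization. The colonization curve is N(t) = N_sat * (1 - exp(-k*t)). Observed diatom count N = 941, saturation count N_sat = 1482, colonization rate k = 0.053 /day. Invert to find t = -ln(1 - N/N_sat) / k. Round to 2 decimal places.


PMSI from diatom colonization curve:
N / N_sat = 941 / 1482 = 0.634953
1 - N/N_sat = 0.365047
ln(1 - N/N_sat) = -1.007729
t = -ln(1 - N/N_sat) / k = -(-1.007729) / 0.053 = 19.01 days

19.01


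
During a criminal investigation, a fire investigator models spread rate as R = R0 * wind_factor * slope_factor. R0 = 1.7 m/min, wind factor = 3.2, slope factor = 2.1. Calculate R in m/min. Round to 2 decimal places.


Fire spread rate calculation:
R = R0 * wind_factor * slope_factor
= 1.7 * 3.2 * 2.1
= 5.44 * 2.1
= 11.42 m/min

11.42


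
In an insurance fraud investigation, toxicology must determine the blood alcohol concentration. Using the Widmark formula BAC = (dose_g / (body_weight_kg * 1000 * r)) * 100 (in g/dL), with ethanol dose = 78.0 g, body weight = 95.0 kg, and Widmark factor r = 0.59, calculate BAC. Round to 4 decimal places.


Applying the Widmark formula:
BAC = (dose_g / (body_wt * 1000 * r)) * 100
Denominator = 95.0 * 1000 * 0.59 = 56050
BAC = (78.0 / 56050) * 100
BAC = 0.1392 g/dL

0.1392


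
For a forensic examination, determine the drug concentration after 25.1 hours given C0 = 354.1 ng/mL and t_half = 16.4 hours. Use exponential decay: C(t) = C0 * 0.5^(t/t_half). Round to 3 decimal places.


Drug concentration decay:
Number of half-lives = t / t_half = 25.1 / 16.4 = 1.530488
Decay factor = 0.5^1.530488 = 0.34616026
C(t) = 354.1 * 0.34616026 = 122.575 ng/mL

122.575


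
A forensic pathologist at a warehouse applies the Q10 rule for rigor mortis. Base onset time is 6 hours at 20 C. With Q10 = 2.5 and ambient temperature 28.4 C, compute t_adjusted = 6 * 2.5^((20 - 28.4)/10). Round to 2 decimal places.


Rigor mortis time adjustment:
Exponent = (T_ref - T_actual) / 10 = (20 - 28.4) / 10 = -0.84
Q10 factor = 2.5^-0.84 = 0.46316
t_adjusted = 6 * 0.46316 = 2.78 hours

2.78


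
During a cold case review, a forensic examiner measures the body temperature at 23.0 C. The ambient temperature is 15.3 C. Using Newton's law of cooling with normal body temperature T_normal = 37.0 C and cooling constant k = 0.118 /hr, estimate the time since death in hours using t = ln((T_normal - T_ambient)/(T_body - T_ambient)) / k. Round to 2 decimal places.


Using Newton's law of cooling:
t = ln((T_normal - T_ambient) / (T_body - T_ambient)) / k
T_normal - T_ambient = 21.7
T_body - T_ambient = 7.7
Ratio = 2.818182
ln(ratio) = 1.036092
t = 1.036092 / 0.118 = 8.78 hours

8.78


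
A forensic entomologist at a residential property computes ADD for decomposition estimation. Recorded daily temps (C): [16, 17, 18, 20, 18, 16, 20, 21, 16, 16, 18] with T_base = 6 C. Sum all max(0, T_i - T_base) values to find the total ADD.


Computing ADD day by day:
Day 1: max(0, 16 - 6) = 10
Day 2: max(0, 17 - 6) = 11
Day 3: max(0, 18 - 6) = 12
Day 4: max(0, 20 - 6) = 14
Day 5: max(0, 18 - 6) = 12
Day 6: max(0, 16 - 6) = 10
Day 7: max(0, 20 - 6) = 14
Day 8: max(0, 21 - 6) = 15
Day 9: max(0, 16 - 6) = 10
Day 10: max(0, 16 - 6) = 10
Day 11: max(0, 18 - 6) = 12
Total ADD = 130

130


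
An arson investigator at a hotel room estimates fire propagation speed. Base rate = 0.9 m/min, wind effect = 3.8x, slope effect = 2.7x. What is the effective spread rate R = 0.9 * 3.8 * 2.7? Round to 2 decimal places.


Fire spread rate calculation:
R = R0 * wind_factor * slope_factor
= 0.9 * 3.8 * 2.7
= 3.42 * 2.7
= 9.23 m/min

9.23


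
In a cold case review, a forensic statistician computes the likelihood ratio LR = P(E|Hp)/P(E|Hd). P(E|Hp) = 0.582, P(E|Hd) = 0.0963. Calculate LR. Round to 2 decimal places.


Likelihood ratio calculation:
LR = P(E|Hp) / P(E|Hd)
LR = 0.582 / 0.0963
LR = 6.04

6.04


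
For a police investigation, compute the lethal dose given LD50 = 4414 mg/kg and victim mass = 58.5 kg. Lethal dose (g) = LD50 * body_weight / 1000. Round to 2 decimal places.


Lethal dose calculation:
Lethal dose = LD50 * body_weight / 1000
= 4414 * 58.5 / 1000
= 258219 / 1000
= 258.22 g

258.22


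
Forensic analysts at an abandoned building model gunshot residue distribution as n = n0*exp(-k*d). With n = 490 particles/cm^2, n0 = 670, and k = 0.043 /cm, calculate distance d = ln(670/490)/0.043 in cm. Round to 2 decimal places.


GSR distance calculation:
n0/n = 670 / 490 = 1.367347
ln(n0/n) = 0.312872
d = 0.312872 / 0.043 = 7.28 cm

7.28


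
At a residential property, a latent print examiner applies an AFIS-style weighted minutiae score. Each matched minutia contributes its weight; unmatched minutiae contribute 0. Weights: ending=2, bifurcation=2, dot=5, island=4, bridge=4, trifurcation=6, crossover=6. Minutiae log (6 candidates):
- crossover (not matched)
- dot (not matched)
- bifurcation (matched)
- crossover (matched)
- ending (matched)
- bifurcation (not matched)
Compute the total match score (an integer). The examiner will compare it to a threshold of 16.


Weighted minutiae match score:
  crossover: not matched, +0
  dot: not matched, +0
  bifurcation: matched, +2 (running total 2)
  crossover: matched, +6 (running total 8)
  ending: matched, +2 (running total 10)
  bifurcation: not matched, +0
Total score = 10
Threshold = 16; verdict = inconclusive

10


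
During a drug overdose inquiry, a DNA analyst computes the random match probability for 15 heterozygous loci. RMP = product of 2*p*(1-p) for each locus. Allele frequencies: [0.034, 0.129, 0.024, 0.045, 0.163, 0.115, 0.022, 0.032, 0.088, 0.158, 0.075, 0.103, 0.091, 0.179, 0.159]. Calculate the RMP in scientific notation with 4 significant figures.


Computing RMP for 15 loci:
Locus 1: 2 * 0.034 * 0.966 = 0.065688
Locus 2: 2 * 0.129 * 0.871 = 0.224718
Locus 3: 2 * 0.024 * 0.976 = 0.046848
Locus 4: 2 * 0.045 * 0.955 = 0.08595
Locus 5: 2 * 0.163 * 0.837 = 0.272862
Locus 6: 2 * 0.115 * 0.885 = 0.20355
Locus 7: 2 * 0.022 * 0.978 = 0.043032
Locus 8: 2 * 0.032 * 0.968 = 0.061952
Locus 9: 2 * 0.088 * 0.912 = 0.160512
Locus 10: 2 * 0.158 * 0.842 = 0.266072
Locus 11: 2 * 0.075 * 0.925 = 0.13875
Locus 12: 2 * 0.103 * 0.897 = 0.184782
Locus 13: 2 * 0.091 * 0.909 = 0.165438
Locus 14: 2 * 0.179 * 0.821 = 0.293918
Locus 15: 2 * 0.159 * 0.841 = 0.267438
RMP = 1.253e-13

1.253e-13


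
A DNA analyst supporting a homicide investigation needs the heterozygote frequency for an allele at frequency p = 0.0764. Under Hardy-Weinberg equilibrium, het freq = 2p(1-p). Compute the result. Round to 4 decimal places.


Hardy-Weinberg heterozygote frequency:
q = 1 - p = 1 - 0.0764 = 0.9236
2pq = 2 * 0.0764 * 0.9236 = 0.1411

0.1411


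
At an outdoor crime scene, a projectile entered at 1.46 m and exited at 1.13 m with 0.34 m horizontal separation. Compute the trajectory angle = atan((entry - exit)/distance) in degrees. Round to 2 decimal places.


Bullet trajectory angle:
Height difference = 1.46 - 1.13 = 0.33 m
angle = atan(0.33 / 0.34)
angle = atan(0.970588)
angle = 44.14 degrees

44.14


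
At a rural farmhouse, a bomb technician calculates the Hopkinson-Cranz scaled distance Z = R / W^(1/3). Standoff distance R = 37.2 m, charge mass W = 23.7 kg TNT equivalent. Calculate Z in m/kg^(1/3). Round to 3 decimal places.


Scaled distance calculation:
W^(1/3) = 23.7^(1/3) = 2.87243
Z = R / W^(1/3) = 37.2 / 2.87243
Z = 12.951 m/kg^(1/3)

12.951


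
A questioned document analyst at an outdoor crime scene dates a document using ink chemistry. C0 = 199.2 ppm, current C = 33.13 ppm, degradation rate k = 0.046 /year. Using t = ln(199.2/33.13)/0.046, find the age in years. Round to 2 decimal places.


Document age estimation:
C0/C = 199.2 / 33.13 = 6.012677
ln(C0/C) = 1.79387
t = 1.79387 / 0.046 = 39.00 years

39.00


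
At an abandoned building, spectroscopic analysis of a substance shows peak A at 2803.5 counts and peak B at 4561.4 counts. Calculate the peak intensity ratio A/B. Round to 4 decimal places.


Spectral peak ratio:
Peak A = 2803.5 counts
Peak B = 4561.4 counts
Ratio = 2803.5 / 4561.4 = 0.6146

0.6146


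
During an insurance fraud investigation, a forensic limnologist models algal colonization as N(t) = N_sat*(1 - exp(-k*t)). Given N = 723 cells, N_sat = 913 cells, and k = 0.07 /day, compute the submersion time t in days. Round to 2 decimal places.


PMSI from diatom colonization curve:
N / N_sat = 723 / 913 = 0.791895
1 - N/N_sat = 0.208105
ln(1 - N/N_sat) = -1.569713
t = -ln(1 - N/N_sat) / k = -(-1.569713) / 0.07 = 22.42 days

22.42


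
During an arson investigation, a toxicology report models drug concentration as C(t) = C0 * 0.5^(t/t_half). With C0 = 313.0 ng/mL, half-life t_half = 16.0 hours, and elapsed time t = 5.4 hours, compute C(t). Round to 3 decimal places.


Drug concentration decay:
Number of half-lives = t / t_half = 5.4 / 16.0 = 0.3375
Decay factor = 0.5^0.3375 = 0.79141154
C(t) = 313.0 * 0.79141154 = 247.712 ng/mL

247.712


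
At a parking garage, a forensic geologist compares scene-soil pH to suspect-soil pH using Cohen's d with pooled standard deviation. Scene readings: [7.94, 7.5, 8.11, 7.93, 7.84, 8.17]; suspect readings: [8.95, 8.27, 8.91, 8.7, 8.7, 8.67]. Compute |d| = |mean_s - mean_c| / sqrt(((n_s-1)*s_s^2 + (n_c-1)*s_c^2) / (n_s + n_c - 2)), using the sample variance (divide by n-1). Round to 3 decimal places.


Pooled-variance Cohen's d for soil pH comparison:
Scene mean = 47.49 / 6 = 7.915
Suspect mean = 52.2 / 6 = 8.7
Scene sample variance s_s^2 = 0.05635
Suspect sample variance s_c^2 = 0.05848
Pooled variance = ((n_s-1)*s_s^2 + (n_c-1)*s_c^2) / (n_s + n_c - 2) = 0.057415
Pooled SD = sqrt(0.057415) = 0.239614
Mean difference = -0.785
|d| = |-0.785| / 0.239614 = 3.276

3.276


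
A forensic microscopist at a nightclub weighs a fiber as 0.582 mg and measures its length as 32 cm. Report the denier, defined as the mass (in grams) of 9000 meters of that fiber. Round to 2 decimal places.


Denier calculation:
Mass in grams = 0.582 mg / 1000 = 0.000582 g
Length in meters = 32 cm / 100 = 0.32 m
Linear density = mass / length = 0.000582 / 0.32 = 0.00181875 g/m
Denier = (g/m) * 9000 = 0.00181875 * 9000 = 16.37

16.37


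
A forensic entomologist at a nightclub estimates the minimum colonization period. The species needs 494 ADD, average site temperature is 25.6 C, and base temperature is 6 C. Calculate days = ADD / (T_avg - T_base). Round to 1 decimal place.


Insect development time:
Effective temperature = avg_temp - T_base = 25.6 - 6 = 19.6 C
Days = ADD / effective_temp = 494 / 19.6 = 25.2 days

25.2
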